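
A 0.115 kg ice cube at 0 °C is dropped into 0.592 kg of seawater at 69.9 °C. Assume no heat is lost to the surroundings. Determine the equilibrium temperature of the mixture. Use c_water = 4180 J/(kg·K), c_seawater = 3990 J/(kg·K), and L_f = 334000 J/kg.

T_f ≈ 44.6 °C

Net heat exchanged in the isolated system is zero:
latent heat to melt: 0.115×334000 = 38410
  meltwater 0→T: 0.115×4180×T = 480.7 T
  seawater: 2362.1(T − 69.9)
2842.8 T = 165109 − 38410 = 126699
T ≈ 44.57 °C — above 0 °C, consistent with complete melting.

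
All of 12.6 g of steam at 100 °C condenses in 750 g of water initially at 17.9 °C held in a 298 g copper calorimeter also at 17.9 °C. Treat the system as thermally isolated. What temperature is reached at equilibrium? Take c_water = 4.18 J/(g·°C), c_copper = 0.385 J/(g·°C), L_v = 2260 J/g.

T_f ≈ 27.8 °C

Sum of m c ΔT and latent-heat terms is zero:
steam→water at 100 °C releases m L_v = 12.6·2260 = 28476
  condensed water 100 °C→T: 52.67(T − 100)
  original water: 3135(T − 17.9)
  cup: 114.73(T − 17.9)
3302.4 T = 28476 + 5266.8 + 58170 = 91913
T ≈ 27.83 °C — below 100 °C, confirming all the steam condensed.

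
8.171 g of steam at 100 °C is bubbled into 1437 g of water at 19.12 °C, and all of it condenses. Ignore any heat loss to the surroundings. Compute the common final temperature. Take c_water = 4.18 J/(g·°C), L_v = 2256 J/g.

T_f ≈ 22.6 °C

Sum of m c ΔT and latent-heat terms is zero:
latent heat released on condensation: 8.171·2256 = 18434; condensed water 100 °C→T: 34.15(T − 100); water warms: 1437·4.18·(T − 19.12) = 6006.7(T − 19.12)
6040.8 T = 18434 + 3415.5 + 114847 = 136697
T ≈ 22.63 °C (< 100 °C, so full condensation is consistent).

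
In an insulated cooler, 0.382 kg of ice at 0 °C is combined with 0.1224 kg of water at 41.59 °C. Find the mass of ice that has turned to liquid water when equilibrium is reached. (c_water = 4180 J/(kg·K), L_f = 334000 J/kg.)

m_melted ≈ 0.0637 kg

Water can give up m c ΔT = 0.1224·4180·41.59 = 21279 J before reaching 0 °C.
To melt every bit of ice: 0.382·334000 = 127588 J.
21279 J < 127588 J, so only part of the ice melts and the system sits at 0 °C.
m_melted·334000 = 21279  ⇒  m_melted ≈ 0.06371 kg.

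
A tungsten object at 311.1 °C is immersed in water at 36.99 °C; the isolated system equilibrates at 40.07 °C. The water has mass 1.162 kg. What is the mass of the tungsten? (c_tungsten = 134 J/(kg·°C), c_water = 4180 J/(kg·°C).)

m ≈ 0.412 kg

Net heat exchanged in the isolated system is zero:
m×134×(40.07 − 311.1) + 1.162×4180×(40.07 − 36.99) = 0
-36318 m = -14960
m = -14960/-36318 ≈ 0.4119 kg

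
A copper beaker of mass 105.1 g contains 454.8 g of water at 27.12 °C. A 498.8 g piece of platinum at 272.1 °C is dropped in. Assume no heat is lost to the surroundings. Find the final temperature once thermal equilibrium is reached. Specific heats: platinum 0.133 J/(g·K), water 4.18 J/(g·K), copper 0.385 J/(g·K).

T_f ≈ 35.2 °C

T_f = Σ m_i c_i T_i / Σ m_i c_i:
T_f = (66.34·272.1 + 1901.1·27.12 + 40.46·27.12) / (66.34 + 1901.1 + 40.46)
    = 70705 / 2007.9 ≈ 35.21 °C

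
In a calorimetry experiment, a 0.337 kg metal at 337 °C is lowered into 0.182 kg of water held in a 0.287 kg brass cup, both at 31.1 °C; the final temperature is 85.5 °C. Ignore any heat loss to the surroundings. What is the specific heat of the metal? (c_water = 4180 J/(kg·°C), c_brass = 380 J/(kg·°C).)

c ≈ 558 J/(kg·°C)

Let T be the final temperature. ΣQ_i = 0:
0.337×c×(85.5 − 337) + 0.182×4180×(85.5 − 31.1) + 0.287×380×(85.5 − 31.1) = 0
-84.76 c = -47318
c = -47318/-84.76 ≈ 558.3 J/(kg·°C)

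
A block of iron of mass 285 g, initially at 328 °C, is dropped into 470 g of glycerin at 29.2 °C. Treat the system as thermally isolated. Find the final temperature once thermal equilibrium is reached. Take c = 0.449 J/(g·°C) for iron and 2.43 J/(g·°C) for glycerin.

T_f ≈ 59.3 °C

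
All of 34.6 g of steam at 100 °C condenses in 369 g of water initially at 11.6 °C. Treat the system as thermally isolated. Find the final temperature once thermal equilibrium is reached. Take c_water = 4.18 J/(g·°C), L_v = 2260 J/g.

Conservation of energy gives ΣQ = 0:
condense steam: −34.6·2260 = −78196
  condensed water 100 °C→T: 144.63(T − 100)
  water warms: 369·4.18·(T − 11.6) = 1542.4(T − 11.6)
1687 T = 78196 + 14463 + 17892 = 110551
T ≈ 65.53 °C, under the boiling point, so the assumption holds.

T_f ≈ 65.5 °C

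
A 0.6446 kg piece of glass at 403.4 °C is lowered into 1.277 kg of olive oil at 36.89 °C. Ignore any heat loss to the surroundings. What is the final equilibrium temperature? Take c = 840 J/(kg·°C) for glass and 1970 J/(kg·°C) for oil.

T_f ≈ 101.8 °C

Net heat exchanged in the isolated system is zero:
0.6446×840×(T − 403.4) + 1.277×1970×(T − 36.89) = 0
541.46(T − 403.4) + 2515.7(T − 36.89) = 0
(541.46 + 2515.7) T = 541.46×403.4 + 2515.7×36.89
T ≈ 101.80 °C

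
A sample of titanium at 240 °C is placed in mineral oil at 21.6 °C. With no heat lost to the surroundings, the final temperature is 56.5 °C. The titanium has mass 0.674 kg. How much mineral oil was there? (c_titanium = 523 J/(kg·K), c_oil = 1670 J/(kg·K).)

Let T be the final temperature. ΣQ_i = 0:
0.674·523·(56.5 − 240) + m·1670·(56.5 − 21.6) = 0
58283 m = 64684
m = 64684/58283 ≈ 1.11 kg

m ≈ 1.11 kg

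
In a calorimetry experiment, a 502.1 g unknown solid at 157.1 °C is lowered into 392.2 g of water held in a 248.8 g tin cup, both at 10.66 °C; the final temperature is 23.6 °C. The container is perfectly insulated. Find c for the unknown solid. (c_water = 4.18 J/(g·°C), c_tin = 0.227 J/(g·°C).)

c ≈ 0.327 J/(g·°C)

Heat gained plus heat lost sum to zero:
502.1·c·(23.6 − 157.1) + 392.2·4.18·(23.6 − 10.66) + 248.8·0.227·(23.6 − 10.66) = 0
-67030 c = -21945
c = -21945/-67030 ≈ 0.3274 J/(g·°C)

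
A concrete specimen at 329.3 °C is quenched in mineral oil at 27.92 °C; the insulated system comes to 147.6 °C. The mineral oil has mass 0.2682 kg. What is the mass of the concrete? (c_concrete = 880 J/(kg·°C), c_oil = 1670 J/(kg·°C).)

Net heat exchanged in the isolated system is zero:
m×880×(147.6 − 329.3) + 0.2682×1670×(147.6 − 27.92) = 0
-159896 m = -53604
m = -53604/-159896 ≈ 0.3352 kg

m ≈ 0.335 kg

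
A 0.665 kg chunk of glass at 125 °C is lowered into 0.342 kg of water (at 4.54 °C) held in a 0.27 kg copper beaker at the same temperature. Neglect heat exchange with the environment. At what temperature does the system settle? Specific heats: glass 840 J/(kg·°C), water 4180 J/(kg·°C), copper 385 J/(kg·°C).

T_f ≈ 36.7 °C

Energy conservation, ΣQ = 0:
0.665·840·(T − 125) + 0.342·4180·(T − 4.54) + 0.27·385·(T − 4.54) = 0
558.6(T − 125) + 1429.6(T − 4.54) + 103.95(T − 4.54) = 0
(558.6 + 1429.6 + 103.95) T = 558.6·125 + 1429.6·4.54 + 103.95·4.54
T ≈ 36.70 °C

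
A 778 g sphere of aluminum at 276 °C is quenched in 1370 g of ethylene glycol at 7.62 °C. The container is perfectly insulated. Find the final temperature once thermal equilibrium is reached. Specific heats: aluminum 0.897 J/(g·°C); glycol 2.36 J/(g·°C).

Taking heat into each body as positive, Σ m c ΔT = 0:
778·0.897·(T − 276) + 1370·2.36·(T − 7.62) = 0
697.87(T − 276) + 3233.2(T − 7.62) = 0
3931.1 T = 217248
T = 217248/3931.1 ≈ 55.26 °C

T_f ≈ 55.3 °C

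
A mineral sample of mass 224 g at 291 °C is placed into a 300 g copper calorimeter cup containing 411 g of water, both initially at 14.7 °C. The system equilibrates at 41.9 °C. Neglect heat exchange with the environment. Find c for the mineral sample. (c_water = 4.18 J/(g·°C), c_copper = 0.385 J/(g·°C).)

c ≈ 0.894 J/(g·°C)

Taking heat into each body as positive, Σ m c ΔT = 0:
224·c·(41.9 − 291) + 411·4.18·(41.9 − 14.7) + 300·0.385·(41.9 − 14.7) = 0
-55798 c = -49871
c = -49871/-55798 ≈ 0.8938 J/(g·°C)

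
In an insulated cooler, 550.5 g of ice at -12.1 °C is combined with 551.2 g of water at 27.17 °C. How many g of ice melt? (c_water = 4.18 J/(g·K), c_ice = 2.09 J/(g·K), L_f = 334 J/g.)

m_melted ≈ 146 g

Heat available from the water dropping to 0 °C: 551.2×4.18×27.17 = 62600 J.
Warming the ice to 0 °C takes 550.5×2.09×12.1 = 13922 J, leaving 48679 J for melting.
Melting all 550.5 g of ice would need 550.5×334 = 183867 J.
That's not enough to melt it all — equilibrium is at 0 °C with ice remaining.
Mass melted = 48679/334 ≈ 145.7 g.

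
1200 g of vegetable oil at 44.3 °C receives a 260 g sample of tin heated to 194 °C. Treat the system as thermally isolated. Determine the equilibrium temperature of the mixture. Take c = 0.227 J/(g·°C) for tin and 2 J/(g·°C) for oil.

Heat lost by the tin equals heat gained by the oil:
260·0.227·(194 − T) = 1200·2·(T − 44.3)
59.02(194 − T) = 2400(T − 44.3)
2459 T = 117770  ⇒  T ≈ 47.89 °C

T_f ≈ 47.9 °C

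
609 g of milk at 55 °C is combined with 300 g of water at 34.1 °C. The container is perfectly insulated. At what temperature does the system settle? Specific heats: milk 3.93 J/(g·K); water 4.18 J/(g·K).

T_f ≈ 47.8 °C

Set heat shed by the hot body equal to heat absorbed by the cold body:
609·3.93·(55 − T) = 300·4.18·(T − 34.1)
2393.4(55 − T) = 1254(T − 34.1)
3647.4 T = 174397  ⇒  T ≈ 47.81 °C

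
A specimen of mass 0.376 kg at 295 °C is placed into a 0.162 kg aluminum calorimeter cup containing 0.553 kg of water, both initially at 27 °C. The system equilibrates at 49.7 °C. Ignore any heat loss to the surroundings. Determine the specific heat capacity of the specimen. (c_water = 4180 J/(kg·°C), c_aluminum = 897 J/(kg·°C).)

c ≈ 605 J/(kg·°C)

Setting the total heat transfer to zero:
0.376×c×(49.7 − 295) + 0.553×4180×(49.7 − 27) + 0.162×897×(49.7 − 27) = 0
-92.23 c = -55771
c = -55771/-92.23 ≈ 604.7 J/(kg·°C)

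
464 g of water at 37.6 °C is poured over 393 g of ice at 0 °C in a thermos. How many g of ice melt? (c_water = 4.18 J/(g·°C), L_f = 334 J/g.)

Water can give up m c ΔT = 464×4.18×37.6 = 72926 J before reaching 0 °C.
To melt every bit of ice: 393×334 = 131262 J.
Since 72926 < 131262 J, not all the ice melts; equilibrium is at 0 °C.
Mass melted = 72926/334 ≈ 218.3 g.

m_melted ≈ 218 g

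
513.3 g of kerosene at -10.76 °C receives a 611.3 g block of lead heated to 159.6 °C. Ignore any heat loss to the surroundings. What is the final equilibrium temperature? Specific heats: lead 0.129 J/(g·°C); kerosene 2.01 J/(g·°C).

Let T be the final temperature. ΣQ_i = 0:
611.3×0.129×(T − 159.6) + 513.3×2.01×(T − (-10.76)) = 0
1110.6 T = 1484.2
T = 1484.2 / 1110.6 = 1.34 °C

T_f ≈ 1.3 °C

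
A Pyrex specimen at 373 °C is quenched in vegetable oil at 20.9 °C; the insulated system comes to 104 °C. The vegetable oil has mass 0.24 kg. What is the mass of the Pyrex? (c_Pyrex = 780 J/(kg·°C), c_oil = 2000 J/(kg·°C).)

m ≈ 0.19 kg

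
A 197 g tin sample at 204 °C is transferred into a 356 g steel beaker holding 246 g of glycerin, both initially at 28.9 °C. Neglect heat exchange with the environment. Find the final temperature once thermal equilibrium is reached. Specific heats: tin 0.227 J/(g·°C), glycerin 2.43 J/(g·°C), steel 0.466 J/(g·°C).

Setting the total heat transfer to zero:
197×0.227×(T − 204) + 246×2.43×(T − 28.9) + 356×0.466×(T − 28.9) = 0
44.72(T − 204) + 597.78(T − 28.9) + 165.9(T − 28.9) = 0
(44.72 + 597.78 + 165.9) T = 44.72×204 + 597.78×28.9 + 165.9×28.9
T ≈ 38.59 °C

T_f ≈ 38.6 °C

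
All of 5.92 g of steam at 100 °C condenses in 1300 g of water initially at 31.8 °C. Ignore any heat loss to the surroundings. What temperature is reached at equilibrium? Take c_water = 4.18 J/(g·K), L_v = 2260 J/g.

Net heat exchanged in the isolated system is zero:
steam→water at 100 °C releases m L_v = 5.92·2260 = 13379
  condensed water 100 °C→T: 24.75(T − 100)
  water warms: 1300·4.18·(T − 31.8) = 5434(T − 31.8)
5458.7 T = 13379 + 2474.6 + 172801 = 188655
T ≈ 34.56 °C, under the boiling point, so the assumption holds.

T_f ≈ 34.6 °C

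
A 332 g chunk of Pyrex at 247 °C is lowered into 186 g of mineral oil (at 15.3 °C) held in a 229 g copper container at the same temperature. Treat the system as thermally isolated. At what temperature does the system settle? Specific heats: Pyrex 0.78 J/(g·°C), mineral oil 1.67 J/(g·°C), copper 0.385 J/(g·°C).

Net heat exchanged in the isolated system is zero:
332×0.78×(T − 247) + 186×1.67×(T − 15.3) + 229×0.385×(T − 15.3) = 0
258.96(T − 247) + 310.62(T − 15.3) + 88.17(T − 15.3) = 0
657.75 T = 70065
T = 70065 / 657.75 = 107 °C

T_f ≈ 106.5 °C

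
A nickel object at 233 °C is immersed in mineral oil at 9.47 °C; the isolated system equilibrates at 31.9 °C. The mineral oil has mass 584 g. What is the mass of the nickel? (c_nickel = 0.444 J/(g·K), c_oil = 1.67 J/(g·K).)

|Q_nickel| = |Q_oil|:
m×0.444×(233 − 31.9) = 584×1.67×(31.9 − 9.47)
89.29 m = 21876  ⇒  m ≈ 245 g

m ≈ 245 g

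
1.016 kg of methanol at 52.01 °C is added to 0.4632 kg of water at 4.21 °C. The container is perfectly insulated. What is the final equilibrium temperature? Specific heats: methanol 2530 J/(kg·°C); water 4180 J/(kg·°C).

T_f ≈ 31.5 °C

With ΣQ=0 the equilibrium temperature is the m·c-weighted mean:
T_f = (2570.5×52.01 + 1936.2×4.21) / (2570.5 + 1936.2)
    = 141842 / 4506.7 ≈ 31.47 °C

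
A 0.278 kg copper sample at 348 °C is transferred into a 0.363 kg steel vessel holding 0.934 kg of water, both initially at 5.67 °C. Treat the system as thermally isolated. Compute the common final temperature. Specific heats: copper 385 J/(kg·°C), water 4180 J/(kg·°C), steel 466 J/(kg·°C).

T_f ≈ 14.4 °C

Conservation of energy gives ΣQ = 0:
0.278·385·(T − 348) + 0.934·4180·(T − 5.67) + 0.363·466·(T − 5.67) = 0
4180.3 T = 60342
T = 60342 / 4180.3 = 14.4 °C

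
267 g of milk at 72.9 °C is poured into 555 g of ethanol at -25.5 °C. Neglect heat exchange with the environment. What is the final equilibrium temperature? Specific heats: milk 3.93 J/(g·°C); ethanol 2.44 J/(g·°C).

T_f ≈ 17.5 °C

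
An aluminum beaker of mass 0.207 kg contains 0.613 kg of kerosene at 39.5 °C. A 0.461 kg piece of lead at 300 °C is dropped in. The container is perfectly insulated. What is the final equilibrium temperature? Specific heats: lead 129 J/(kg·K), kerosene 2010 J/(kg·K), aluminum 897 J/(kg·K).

T_f ≈ 50.0 °C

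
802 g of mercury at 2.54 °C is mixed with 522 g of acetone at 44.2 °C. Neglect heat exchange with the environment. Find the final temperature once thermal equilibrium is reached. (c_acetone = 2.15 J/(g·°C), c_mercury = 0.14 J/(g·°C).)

T_f ≈ 40.4 °C

Heat lost by the acetone equals heat gained by the mercury:
522×2.15×(44.2 − T) = 802×0.14×(T − 2.54)
1122.3(44.2 − T) = 112.28(T − 2.54)
1234.6 T = 49891  ⇒  T ≈ 40.41 °C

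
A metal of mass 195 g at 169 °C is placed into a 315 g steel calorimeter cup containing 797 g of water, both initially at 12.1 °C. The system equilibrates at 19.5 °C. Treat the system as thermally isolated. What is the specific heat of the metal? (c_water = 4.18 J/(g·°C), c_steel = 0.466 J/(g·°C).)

c ≈ 0.883 J/(g·°C)

Setting the total heat transfer to zero:
195×c×(19.5 − 169) + 797×4.18×(19.5 − 12.1) + 315×0.466×(19.5 − 12.1) = 0
-29152 c = -25739
c = -25739/-29152 ≈ 0.8829 J/(g·°C)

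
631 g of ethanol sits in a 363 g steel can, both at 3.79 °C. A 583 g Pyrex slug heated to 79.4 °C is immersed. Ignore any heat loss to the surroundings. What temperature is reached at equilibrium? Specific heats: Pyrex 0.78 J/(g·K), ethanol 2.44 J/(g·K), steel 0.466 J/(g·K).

T_f ≈ 19.7 °C

With ΣQ=0 the equilibrium temperature is the m·c-weighted mean:
T_f = (454.74·79.4 + 1539.6·3.79 + 169.16·3.79) / (454.74 + 1539.6 + 169.16)
    = 42583 / 2163.5 ≈ 19.68 °C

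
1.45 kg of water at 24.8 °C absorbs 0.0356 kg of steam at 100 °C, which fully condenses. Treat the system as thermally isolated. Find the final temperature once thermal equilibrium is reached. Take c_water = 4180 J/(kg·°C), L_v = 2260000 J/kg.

Conservation of energy gives ΣQ = 0:
latent heat released on condensation: 0.0356×2260000 = 80456; condensed water 100 °C→T: 148.81(T − 100); original water: 6061(T − 24.8)
6209.8 T = 80456 + 14881 + 150313 = 245650
T ≈ 39.56 °C — below 100 °C, confirming all the steam condensed.

T_f ≈ 39.6 °C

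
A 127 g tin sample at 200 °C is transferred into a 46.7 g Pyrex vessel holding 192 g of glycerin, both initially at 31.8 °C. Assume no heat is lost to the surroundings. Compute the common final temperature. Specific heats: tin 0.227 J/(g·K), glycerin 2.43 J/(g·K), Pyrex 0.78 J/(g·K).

Conservation of energy gives ΣQ = 0:
127·0.227·(T − 200) + 192·2.43·(T − 31.8) + 46.7·0.78·(T − 31.8) = 0
28.83(T − 200) + 466.56(T − 31.8) + 36.43(T − 31.8) = 0
(28.83 + 466.56 + 36.43) T = 28.83·200 + 466.56·31.8 + 36.43·31.8
T = 21761 / 531.82 = 40.9 °C

T_f ≈ 40.9 °C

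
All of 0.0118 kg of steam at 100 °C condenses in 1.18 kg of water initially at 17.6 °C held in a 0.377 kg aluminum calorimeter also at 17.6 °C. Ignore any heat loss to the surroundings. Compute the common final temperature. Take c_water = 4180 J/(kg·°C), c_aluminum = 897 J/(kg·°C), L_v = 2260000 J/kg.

Energy balance with sensible and latent terms:
latent heat released on condensation: 0.0118·2260000 = 26668; condensate cools 100→T: 0.0118·4180·(T − 100) = 49.32(T − 100); water warms: 1.18·4180·(T − 17.6) = 4932.4(T − 17.6); aluminum cup: 0.377·897·(T − 17.6) = 338.17(T − 17.6)
5319.9 T = 26668 + 4932.4 + 92762 = 124362
T ≈ 23.38 °C — below 100 °C, confirming all the steam condensed.

T_f ≈ 23.4 °C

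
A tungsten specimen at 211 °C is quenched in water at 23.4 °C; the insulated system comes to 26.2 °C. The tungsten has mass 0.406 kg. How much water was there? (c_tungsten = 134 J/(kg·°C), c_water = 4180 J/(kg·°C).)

m ≈ 0.859 kg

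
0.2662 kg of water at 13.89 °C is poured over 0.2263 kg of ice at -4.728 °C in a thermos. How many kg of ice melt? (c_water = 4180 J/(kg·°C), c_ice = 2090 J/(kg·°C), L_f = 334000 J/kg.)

m_melted ≈ 0.0396 kg

Cooling the water to 0 °C releases 0.2662×4180×13.89 = 15456 J.
Of that, 0.2263×2090×4.728 = 2236.2 J goes to bring the ice to 0 °C, leaving 13219 J.
Melting all 0.2263 kg of ice would need 0.2263×334000 = 75584 J.
13219 J < 75584 J, so only part of the ice melts and the system sits at 0 °C.
m_melted×334000 = 13219  ⇒  m_melted ≈ 0.03958 kg.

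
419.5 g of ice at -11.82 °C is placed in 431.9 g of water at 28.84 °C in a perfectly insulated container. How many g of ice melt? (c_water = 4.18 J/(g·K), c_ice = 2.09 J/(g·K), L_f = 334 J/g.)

m_melted ≈ 125 g

Cooling the water to 0 °C releases 431.9·4.18·28.84 = 52066 J.
Warming the ice to 0 °C takes 419.5·2.09·11.82 = 10363 J, leaving 41703 J for melting.
Fully melting the ice requires m_ice L_f = 419.5·334 = 140113 J.
41703 J < 140113 J, so only part of the ice melts and the system sits at 0 °C.
m_melt = 41703 / L_f = 124.9 g.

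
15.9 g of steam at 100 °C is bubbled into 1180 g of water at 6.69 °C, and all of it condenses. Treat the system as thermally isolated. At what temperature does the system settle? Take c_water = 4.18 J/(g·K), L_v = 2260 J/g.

T_f ≈ 15.1 °C

Net heat exchanged in the isolated system is zero:
steam→water at 100 °C releases m L_v = 15.9×2260 = 35934; condensed water 100 °C→T: 66.46(T − 100); original water: 4932.4(T − 6.69)
4998.9 T = 35934 + 6646.2 + 32998 = 75578
T ≈ 15.12 °C — below 100 °C, confirming all the steam condensed.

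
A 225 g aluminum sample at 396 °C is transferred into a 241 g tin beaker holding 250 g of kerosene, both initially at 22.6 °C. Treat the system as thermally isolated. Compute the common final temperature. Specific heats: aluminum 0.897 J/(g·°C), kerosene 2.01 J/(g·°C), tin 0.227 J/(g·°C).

T_f ≈ 121.9 °C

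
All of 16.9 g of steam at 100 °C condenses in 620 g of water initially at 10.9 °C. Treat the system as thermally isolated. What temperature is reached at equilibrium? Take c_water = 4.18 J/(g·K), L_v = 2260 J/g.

T_f ≈ 27.6 °C

Energy balance with sensible and latent terms:
steam→water at 100 °C releases m L_v = 16.9·2260 = 38194; condensate cools 100→T: 16.9·4.18·(T − 100) = 70.64(T − 100); original water: 2591.6(T − 10.9)
2662.2 T = 38194 + 7064.2 + 28248 = 73507
T ≈ 27.61 °C (< 100 °C, so full condensation is consistent).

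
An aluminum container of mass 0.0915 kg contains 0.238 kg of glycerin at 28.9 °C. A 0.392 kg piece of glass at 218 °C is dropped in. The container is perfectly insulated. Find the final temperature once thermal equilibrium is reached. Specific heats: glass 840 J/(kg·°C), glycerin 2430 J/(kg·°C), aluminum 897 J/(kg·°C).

Taking heat into each body as positive, Σ m c ΔT = 0:
0.392×840×(T − 218) + 0.238×2430×(T − 28.9) + 0.0915×897×(T − 28.9) = 0
329.28(T − 218) + 578.34(T − 28.9) + 82.08(T − 28.9) = 0
(329.28 + 578.34 + 82.08) T = 329.28×218 + 578.34×28.9 + 82.08×28.9
T ≈ 91.82 °C

T_f ≈ 91.8 °C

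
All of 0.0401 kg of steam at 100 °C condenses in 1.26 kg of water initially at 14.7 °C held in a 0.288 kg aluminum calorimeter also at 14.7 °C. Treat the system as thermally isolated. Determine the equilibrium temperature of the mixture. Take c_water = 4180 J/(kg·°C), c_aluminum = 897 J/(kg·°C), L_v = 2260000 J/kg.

Heat gained plus heat lost sum to zero:
steam→water at 100 °C releases m L_v = 0.0401·2260000 = 90626; condensate cools 100→T: 0.0401·4180·(T − 100) = 167.62(T − 100); water warms: 1.26·4180·(T − 14.7) = 5266.8(T − 14.7); aluminum cup: 0.288·897·(T − 14.7) = 258.34(T − 14.7)
5692.8 T = 90626 + 16762 + 81219 = 188607
T ≈ 33.13 °C — below 100 °C, confirming all the steam condensed.

T_f ≈ 33.1 °C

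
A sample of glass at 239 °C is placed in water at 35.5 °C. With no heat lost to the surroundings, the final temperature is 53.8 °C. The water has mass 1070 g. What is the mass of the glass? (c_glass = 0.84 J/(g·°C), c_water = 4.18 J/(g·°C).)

m ≈ 526 g

Conservation of energy gives ΣQ = 0:
m×0.84×(53.8 − 239) + 1070×4.18×(53.8 − 35.5) = 0
-155.57 m = -81849
m = -81849/-155.57 ≈ 526.1 g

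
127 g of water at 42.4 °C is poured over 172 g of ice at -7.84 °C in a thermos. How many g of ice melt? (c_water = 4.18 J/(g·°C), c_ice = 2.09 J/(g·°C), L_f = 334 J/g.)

Cooling the water to 0 °C releases 127×4.18×42.4 = 22508 J.
Warming the ice to 0 °C takes 172×2.09×7.84 = 2818.3 J, leaving 19690 J for melting.
Fully melting the ice requires m_ice L_f = 172×334 = 57448 J.
Since 19690 < 57448 J, not all the ice melts; equilibrium is at 0 °C.
m_melted×334 = 19690  ⇒  m_melted ≈ 58.95 g.

m_melted ≈ 59 g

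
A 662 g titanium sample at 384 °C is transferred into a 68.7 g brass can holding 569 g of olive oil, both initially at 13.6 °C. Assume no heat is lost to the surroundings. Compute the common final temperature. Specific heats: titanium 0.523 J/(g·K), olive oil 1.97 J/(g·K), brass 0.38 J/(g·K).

Heat gained plus heat lost sum to zero:
662*0.523*(T − 384) + 569*1.97*(T − 13.6) + 68.7*0.38*(T − 13.6) = 0
346.23(T − 384) + 1120.9(T − 13.6) + 26.11(T − 13.6) = 0
1493.3 T = 148550
T = 148550 / 1493.3 = 99.5 °C

T_f ≈ 99.5 °C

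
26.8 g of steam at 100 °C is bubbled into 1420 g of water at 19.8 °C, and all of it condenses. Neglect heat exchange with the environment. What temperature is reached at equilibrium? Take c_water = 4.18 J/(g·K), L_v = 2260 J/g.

Heat gained plus heat lost sum to zero:
condense steam: −26.8·2260 = −60568
  condensed water 100 °C→T: 112.02(T − 100)
  original water: 5935.6(T − 19.8)
6047.6 T = 60568 + 11202 + 117525 = 189295
T ≈ 31.30 °C — below 100 °C, confirming all the steam condensed.

T_f ≈ 31.3 °C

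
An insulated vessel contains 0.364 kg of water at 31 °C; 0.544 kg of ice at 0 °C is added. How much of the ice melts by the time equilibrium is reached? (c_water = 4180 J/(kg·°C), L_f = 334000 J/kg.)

Water can give up m c ΔT = 0.364×4180×31 = 47167 J before reaching 0 °C.
To melt every bit of ice: 0.544×334000 = 181696 J.
47167 J < 181696 J, so only part of the ice melts and the system sits at 0 °C.
m_melt = 47167 / L_f = 0.1412 kg.

m_melted ≈ 0.141 kg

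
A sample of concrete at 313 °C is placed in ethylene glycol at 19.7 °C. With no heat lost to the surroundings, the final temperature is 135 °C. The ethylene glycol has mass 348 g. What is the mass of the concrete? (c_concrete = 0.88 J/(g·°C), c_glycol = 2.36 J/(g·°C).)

m ≈ 605 g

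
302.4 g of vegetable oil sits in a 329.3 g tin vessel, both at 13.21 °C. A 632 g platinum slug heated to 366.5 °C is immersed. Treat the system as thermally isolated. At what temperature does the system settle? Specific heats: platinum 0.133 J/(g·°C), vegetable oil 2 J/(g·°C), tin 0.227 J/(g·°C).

Taking heat into each body as positive, Σ m c ΔT = 0:
632·0.133·(T − 366.5) + 302.4·2·(T − 13.21) + 329.3·0.227·(T − 13.21) = 0
763.61 T = 39783
T = 39783 / 763.61 = 52.1 °C

T_f ≈ 52.1 °C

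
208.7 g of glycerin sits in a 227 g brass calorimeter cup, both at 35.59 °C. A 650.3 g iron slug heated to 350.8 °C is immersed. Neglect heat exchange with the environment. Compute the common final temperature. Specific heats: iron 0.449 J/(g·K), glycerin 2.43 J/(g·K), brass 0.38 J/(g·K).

Energy conservation, ΣQ = 0:
650.3×0.449×(T − 350.8) + 208.7×2.43×(T − 35.59) + 227×0.38×(T − 35.59) = 0
291.98(T − 350.8) + 507.14(T − 35.59) + 86.26(T − 35.59) = 0
(291.98 + 507.14 + 86.26) T = 291.98×350.8 + 507.14×35.59 + 86.26×35.59
T = 123547/885.39 ≈ 139.54 °C

T_f ≈ 139.5 °C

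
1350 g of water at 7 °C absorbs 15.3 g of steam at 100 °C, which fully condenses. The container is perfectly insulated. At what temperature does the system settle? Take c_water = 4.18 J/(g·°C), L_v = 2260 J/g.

T_f ≈ 14.1 °C

Sum of m c ΔT and latent-heat terms is zero:
steam→water at 100 °C releases m L_v = 15.3·2260 = 34578
  condensed water 100 °C→T: 63.95(T − 100)
  original water: 5643(T − 7)
5707 T = 34578 + 6395.4 + 39501 = 80474
T ≈ 14.10 °C — below 100 °C, confirming all the steam condensed.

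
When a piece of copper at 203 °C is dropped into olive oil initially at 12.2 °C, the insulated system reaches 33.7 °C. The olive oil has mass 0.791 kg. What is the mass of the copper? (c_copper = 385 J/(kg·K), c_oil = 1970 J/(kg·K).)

m ≈ 0.514 kg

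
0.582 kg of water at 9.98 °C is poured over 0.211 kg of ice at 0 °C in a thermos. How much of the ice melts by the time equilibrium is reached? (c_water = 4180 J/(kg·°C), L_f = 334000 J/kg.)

m_melted ≈ 0.0727 kg

Water can give up m c ΔT = 0.582×4180×9.98 = 24279 J before reaching 0 °C.
To melt every bit of ice: 0.211×334000 = 70474 J.
That's not enough to melt it all — equilibrium is at 0 °C with ice remaining.
m_melt = 24279 / L_f = 0.07269 kg.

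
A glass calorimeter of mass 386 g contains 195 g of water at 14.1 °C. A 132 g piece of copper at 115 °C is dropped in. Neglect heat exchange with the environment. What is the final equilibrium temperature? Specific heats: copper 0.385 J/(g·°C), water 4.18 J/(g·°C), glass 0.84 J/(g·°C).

T_f ≈ 18.4 °C

With ΣQ=0 the equilibrium temperature is the m·c-weighted mean:
T_f = (50.82·115 + 815.1·14.1 + 324.24·14.1) / (50.82 + 815.1 + 324.24)
    = 21909 / 1190.2 ≈ 18.41 °C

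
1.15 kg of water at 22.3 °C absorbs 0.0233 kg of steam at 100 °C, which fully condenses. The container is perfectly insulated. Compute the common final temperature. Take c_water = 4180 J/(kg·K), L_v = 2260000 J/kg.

Energy balance with sensible and latent terms:
latent heat released on condensation: 0.0233×2260000 = 52658
  condensate cools 100→T: 0.0233×4180×(T − 100) = 97.39(T − 100)
  original water: 4807(T − 22.3)
4904.4 T = 52658 + 9739.4 + 107196 = 169594
T ≈ 34.58 °C — below 100 °C, confirming all the steam condensed.

T_f ≈ 34.6 °C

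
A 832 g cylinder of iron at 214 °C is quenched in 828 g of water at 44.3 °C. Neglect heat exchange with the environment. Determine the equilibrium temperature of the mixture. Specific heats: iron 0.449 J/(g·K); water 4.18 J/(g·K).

T_f is the heat-capacity-weighted average of the initial temperatures:
T_f = (373.57*214 + 3461*44.3) / (373.57 + 3461)
    = 233268 / 3834.6 ≈ 60.83 °C

T_f ≈ 60.8 °C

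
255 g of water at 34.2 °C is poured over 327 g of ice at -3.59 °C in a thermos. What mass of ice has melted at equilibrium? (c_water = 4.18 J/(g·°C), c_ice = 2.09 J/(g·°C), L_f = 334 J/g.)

Heat available from the water dropping to 0 °C: 255×4.18×34.2 = 36454 J.
Of that, 327×2.09×3.59 = 2453.5 J goes to bring the ice to 0 °C, leaving 34000 J.
Fully melting the ice requires m_ice L_f = 327×334 = 109218 J.
Since 34000 < 109218 J, not all the ice melts; equilibrium is at 0 °C.
m_melt = 34000 / L_f = 101.8 g.

m_melted ≈ 102 g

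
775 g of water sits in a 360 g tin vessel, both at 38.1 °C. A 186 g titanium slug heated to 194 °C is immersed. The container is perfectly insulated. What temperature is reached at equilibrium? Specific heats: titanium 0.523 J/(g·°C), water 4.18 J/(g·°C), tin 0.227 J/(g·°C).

T_f ≈ 42.5 °C

T_f = Σ m_i c_i T_i / Σ m_i c_i:
T_f = (97.28×194 + 3239.5×38.1 + 81.72×38.1) / (97.28 + 3239.5 + 81.72)
    = 145410 / 3418.5 ≈ 42.54 °C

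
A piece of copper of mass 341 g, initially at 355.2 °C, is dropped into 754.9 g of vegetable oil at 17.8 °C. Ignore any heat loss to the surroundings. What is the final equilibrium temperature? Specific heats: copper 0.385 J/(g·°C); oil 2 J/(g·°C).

T_f ≈ 44.8 °C

|Q_copper| = |Q_oil|:
341*0.385*(355.2 − T) = 754.9*2*(T − 17.8)
131.28(355.2 − T) = 1509.8(T − 17.8)
1641.1 T = 73507  ⇒  T ≈ 44.79 °C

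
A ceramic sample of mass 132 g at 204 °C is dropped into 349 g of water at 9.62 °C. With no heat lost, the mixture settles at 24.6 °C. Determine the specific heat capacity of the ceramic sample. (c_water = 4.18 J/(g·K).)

c ≈ 0.923 J/(g·K)

Net heat exchanged in the isolated system is zero:
132·c·(24.6 − 204) + 349·4.18·(24.6 − 9.62) = 0
-23681 c = -21853
c = -21853/-23681 ≈ 0.9228 J/(g·K)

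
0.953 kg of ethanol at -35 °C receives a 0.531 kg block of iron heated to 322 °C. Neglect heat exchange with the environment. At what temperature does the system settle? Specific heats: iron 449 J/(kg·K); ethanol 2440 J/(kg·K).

T_f ≈ -1.8 °C

Heat lost by the iron equals heat gained by the ethanol:
0.531*449*(322 − T) = 0.953*2440*(T − (-35))
238.42(322 − T) = 2325.3(T − (-35))
2563.7 T = -4615.3  ⇒  T ≈ -1.80 °C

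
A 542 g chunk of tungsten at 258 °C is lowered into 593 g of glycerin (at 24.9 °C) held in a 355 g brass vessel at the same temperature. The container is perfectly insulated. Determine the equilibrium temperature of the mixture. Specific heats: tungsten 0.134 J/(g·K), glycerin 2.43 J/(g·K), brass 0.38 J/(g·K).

T_f ≈ 35.2 °C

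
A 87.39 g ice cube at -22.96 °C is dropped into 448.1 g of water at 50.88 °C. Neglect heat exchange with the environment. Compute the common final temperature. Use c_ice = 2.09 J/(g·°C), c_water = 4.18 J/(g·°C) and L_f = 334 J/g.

T_f ≈ 27.7 °C

Heat gained plus heat lost sum to zero:
warm ice to 0 °C: 87.39×2.09×(0 − (-22.96)) = 4193.5
  fusion: m_ice L_f = 87.39×334 = 29188
  warm the meltwater: 365.29 T
  water cools: 448.1×4.18×(T − 50.88) = 1873.1(T − 50.88)
2238.3 T = 95301 − 33382 = 61919
T ≈ 27.66 °C. Since T > 0 °C, the all-ice-melts assumption holds.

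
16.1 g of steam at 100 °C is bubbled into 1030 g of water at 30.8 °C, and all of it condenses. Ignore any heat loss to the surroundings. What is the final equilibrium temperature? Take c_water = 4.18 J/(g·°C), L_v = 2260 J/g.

T_f ≈ 40.2 °C

Heat gained plus heat lost sum to zero:
condense steam: −16.1·2260 = −36386; condensate cools 100→T: 16.1·4.18·(T − 100) = 67.3(T − 100); original water: 4305.4(T − 30.8)
4372.7 T = 36386 + 6729.8 + 132606 = 175722
T ≈ 40.19 °C (< 100 °C, so full condensation is consistent).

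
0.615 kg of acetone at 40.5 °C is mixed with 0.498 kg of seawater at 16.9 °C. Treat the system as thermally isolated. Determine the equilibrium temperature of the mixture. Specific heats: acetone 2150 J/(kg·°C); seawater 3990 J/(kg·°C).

T_f = Σ m_i c_i T_i / Σ m_i c_i:
T_f = (1322.2×40.5 + 1987×16.9) / (1322.2 + 1987)
    = 87132 / 3309.3 ≈ 26.33 °C

T_f ≈ 26.3 °C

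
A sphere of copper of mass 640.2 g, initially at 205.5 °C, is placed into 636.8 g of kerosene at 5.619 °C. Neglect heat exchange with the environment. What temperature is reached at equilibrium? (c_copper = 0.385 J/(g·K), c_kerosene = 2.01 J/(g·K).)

T_f ≈ 37.9 °C

Heat lost by the copper equals heat gained by the kerosene:
640.2·0.385·(205.5 − T) = 636.8·2.01·(T − 5.619)
246.48(205.5 − T) = 1280(T − 5.619)
1526.4 T = 57843  ⇒  T ≈ 37.89 °C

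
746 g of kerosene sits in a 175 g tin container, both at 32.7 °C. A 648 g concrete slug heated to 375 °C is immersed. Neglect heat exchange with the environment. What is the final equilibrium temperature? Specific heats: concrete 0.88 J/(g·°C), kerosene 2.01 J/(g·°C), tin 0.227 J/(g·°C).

Energy conservation, ΣQ = 0:
648×0.88×(T − 375) + 746×2.01×(T − 32.7) + 175×0.227×(T − 32.7) = 0
570.24(T − 375) + 1499.5(T − 32.7) + 39.73(T − 32.7) = 0
(570.24 + 1499.5 + 39.73) T = 570.24×375 + 1499.5×32.7 + 39.73×32.7
T ≈ 125.23 °C

T_f ≈ 125.2 °C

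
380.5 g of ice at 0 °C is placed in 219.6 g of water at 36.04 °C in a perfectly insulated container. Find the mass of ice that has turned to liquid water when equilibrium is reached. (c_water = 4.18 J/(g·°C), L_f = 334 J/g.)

Heat available from the water dropping to 0 °C: 219.6·4.18·36.04 = 33082 J.
Melting all 380.5 g of ice would need 380.5·334 = 127087 J.
Since 33082 < 127087 J, not all the ice melts; equilibrium is at 0 °C.
m_melted·334 = 33082  ⇒  m_melted ≈ 99.05 g.

m_melted ≈ 99 g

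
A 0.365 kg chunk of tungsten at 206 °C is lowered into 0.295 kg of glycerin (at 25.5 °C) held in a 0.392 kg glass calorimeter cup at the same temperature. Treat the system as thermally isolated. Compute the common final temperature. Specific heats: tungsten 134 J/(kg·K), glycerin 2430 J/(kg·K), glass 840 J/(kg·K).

T_f ≈ 33.6 °C

Taking heat into each body as positive, Σ m c ΔT = 0:
0.365*134*(T − 206) + 0.295*2430*(T − 25.5) + 0.392*840*(T − 25.5) = 0
(48.91 + 716.85 + 329.28) T = 48.91*206 + 716.85*25.5 + 329.28*25.5
T = 36752/1095 ≈ 33.56 °C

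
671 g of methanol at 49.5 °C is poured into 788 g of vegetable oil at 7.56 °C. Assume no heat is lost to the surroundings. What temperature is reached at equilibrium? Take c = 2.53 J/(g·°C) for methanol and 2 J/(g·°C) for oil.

T_f is the heat-capacity-weighted average of the initial temperatures:
T_f = (1697.6·49.5 + 1576·7.56) / (1697.6 + 1576)
    = 95947 / 3273.6 ≈ 29.31 °C

T_f ≈ 29.3 °C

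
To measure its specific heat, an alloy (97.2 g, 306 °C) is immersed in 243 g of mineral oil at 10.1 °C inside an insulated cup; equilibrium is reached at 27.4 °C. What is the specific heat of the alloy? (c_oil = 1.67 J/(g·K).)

c ≈ 0.259 J/(g·K)

Let T be the final temperature. ΣQ_i = 0:
97.2·c·(27.4 − 306) + 243·1.67·(27.4 − 10.1) = 0
-27080 c = -7020.5
c = -7020.5/-27080 ≈ 0.2593 J/(g·K)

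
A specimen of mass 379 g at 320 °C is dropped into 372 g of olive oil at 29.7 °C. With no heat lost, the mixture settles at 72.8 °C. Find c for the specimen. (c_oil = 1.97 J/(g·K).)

c ≈ 0.337 J/(g·K)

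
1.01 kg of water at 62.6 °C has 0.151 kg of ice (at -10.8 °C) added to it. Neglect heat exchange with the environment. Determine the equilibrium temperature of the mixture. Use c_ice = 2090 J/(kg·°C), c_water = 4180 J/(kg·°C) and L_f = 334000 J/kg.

T_f ≈ 43.4 °C

Energy balance with sensible and latent terms:
ice -10.8→0 °C: 0.151·2090·10.8 = 3408.4
  melt ice: 0.151·334000 = 50434
  warm the meltwater: 631.18 T
  water cools: 1.01·4180·(T − 62.6) = 4221.8(T − 62.6)
4853 T = 264285 − 53842 = 210442
T ≈ 43.36 °C. Since T > 0 °C, the all-ice-melts assumption holds.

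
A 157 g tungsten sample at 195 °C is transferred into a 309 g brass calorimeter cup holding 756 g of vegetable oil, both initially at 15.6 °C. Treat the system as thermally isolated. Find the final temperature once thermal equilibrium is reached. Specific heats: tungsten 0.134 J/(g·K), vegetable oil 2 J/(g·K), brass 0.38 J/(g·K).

Heat gained plus heat lost sum to zero:
157×0.134×(T − 195) + 756×2×(T − 15.6) + 309×0.38×(T − 15.6) = 0
21.04(T − 195) + 1512(T − 15.6) + 117.42(T − 15.6) = 0
1650.5 T = 29521
T ≈ 17.89 °C

T_f ≈ 17.9 °C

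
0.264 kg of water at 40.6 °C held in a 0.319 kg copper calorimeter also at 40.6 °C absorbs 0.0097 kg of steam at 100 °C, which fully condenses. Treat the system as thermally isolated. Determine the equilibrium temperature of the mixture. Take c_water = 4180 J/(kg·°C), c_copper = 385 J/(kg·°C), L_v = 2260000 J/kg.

T_f ≈ 59.8 °C

Energy conservation, ΣQ = 0:
steam→water at 100 °C releases m L_v = 0.0097×2260000 = 21922; condensate cools 100→T: 0.0097×4180×(T − 100) = 40.55(T − 100); original water: 1103.5(T − 40.6); copper cup: 0.319×385×(T − 40.6) = 122.81(T − 40.6)
1266.9 T = 21922 + 4054.6 + 49789 = 75766
T ≈ 59.80 °C — below 100 °C, confirming all the steam condensed.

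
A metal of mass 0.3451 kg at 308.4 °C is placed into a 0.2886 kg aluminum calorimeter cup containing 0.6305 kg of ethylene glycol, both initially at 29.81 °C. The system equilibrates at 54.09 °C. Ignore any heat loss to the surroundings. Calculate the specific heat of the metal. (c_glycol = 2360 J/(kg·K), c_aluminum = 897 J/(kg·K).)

c ≈ 483 J/(kg·K)

Setting the total heat transfer to zero:
0.3451·c·(54.09 − 308.4) + 0.6305·2360·(54.09 − 29.81) + 0.2886·897·(54.09 − 29.81) = 0
-87.76 c = -42414
c = -42414/-87.76 ≈ 483.3 J/(kg·K)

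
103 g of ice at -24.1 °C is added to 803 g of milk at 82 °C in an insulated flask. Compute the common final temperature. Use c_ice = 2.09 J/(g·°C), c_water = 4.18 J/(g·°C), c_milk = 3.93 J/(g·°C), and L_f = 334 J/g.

T_f ≈ 61.1 °C

Energy conservation, ΣQ = 0:
warm ice to 0 °C: 103×2.09×(0 − (-24.1)) = 5188; latent heat to melt: 103×334 = 34402; meltwater 0→T: 103×4.18×T = 430.54 T; milk cools: 803×3.93×(T − 82) = 3155.8(T − 82)
3586.3 T = 258775 − 39590 = 219185
T ≈ 61.12 °C — above 0 °C, consistent with complete melting.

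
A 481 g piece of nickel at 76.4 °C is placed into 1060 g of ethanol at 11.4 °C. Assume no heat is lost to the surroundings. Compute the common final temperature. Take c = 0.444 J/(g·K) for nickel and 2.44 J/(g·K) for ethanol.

T_f ≈ 16.4 °C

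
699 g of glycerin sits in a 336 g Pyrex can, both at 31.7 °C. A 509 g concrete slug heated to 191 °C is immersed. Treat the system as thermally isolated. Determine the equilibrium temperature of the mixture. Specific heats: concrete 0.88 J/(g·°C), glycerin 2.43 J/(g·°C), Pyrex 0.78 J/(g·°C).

T_f ≈ 61.3 °C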